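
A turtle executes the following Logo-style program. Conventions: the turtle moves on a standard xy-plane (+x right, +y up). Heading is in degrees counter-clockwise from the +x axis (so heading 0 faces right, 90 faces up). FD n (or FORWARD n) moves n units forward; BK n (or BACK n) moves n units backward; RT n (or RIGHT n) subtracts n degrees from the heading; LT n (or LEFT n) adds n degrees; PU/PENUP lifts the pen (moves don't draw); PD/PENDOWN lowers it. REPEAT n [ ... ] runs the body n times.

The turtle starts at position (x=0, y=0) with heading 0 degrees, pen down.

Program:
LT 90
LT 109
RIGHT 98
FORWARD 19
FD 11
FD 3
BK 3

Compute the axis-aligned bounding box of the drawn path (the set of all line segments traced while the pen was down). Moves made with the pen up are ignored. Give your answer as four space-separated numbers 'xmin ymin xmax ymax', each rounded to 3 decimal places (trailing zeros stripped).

Executing turtle program step by step:
Start: pos=(0,0), heading=0, pen down
LT 90: heading 0 -> 90
LT 109: heading 90 -> 199
RT 98: heading 199 -> 101
FD 19: (0,0) -> (-3.625,18.651) [heading=101, draw]
FD 11: (-3.625,18.651) -> (-5.724,29.449) [heading=101, draw]
FD 3: (-5.724,29.449) -> (-6.297,32.394) [heading=101, draw]
BK 3: (-6.297,32.394) -> (-5.724,29.449) [heading=101, draw]
Final: pos=(-5.724,29.449), heading=101, 4 segment(s) drawn

Segment endpoints: x in {-6.297, -5.724, -3.625, 0}, y in {0, 18.651, 29.449, 32.394}
xmin=-6.297, ymin=0, xmax=0, ymax=32.394

Answer: -6.297 0 0 32.394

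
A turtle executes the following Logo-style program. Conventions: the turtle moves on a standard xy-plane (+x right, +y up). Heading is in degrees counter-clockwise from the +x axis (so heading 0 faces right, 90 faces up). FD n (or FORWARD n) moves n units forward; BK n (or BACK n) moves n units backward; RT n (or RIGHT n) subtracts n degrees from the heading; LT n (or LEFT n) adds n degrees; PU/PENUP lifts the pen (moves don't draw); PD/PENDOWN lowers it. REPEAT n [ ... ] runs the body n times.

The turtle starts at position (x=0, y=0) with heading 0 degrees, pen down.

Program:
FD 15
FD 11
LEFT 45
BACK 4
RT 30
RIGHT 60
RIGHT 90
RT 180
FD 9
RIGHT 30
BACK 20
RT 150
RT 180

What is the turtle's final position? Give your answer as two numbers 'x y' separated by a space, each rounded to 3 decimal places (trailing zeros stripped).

Executing turtle program step by step:
Start: pos=(0,0), heading=0, pen down
FD 15: (0,0) -> (15,0) [heading=0, draw]
FD 11: (15,0) -> (26,0) [heading=0, draw]
LT 45: heading 0 -> 45
BK 4: (26,0) -> (23.172,-2.828) [heading=45, draw]
RT 30: heading 45 -> 15
RT 60: heading 15 -> 315
RT 90: heading 315 -> 225
RT 180: heading 225 -> 45
FD 9: (23.172,-2.828) -> (29.536,3.536) [heading=45, draw]
RT 30: heading 45 -> 15
BK 20: (29.536,3.536) -> (10.217,-1.641) [heading=15, draw]
RT 150: heading 15 -> 225
RT 180: heading 225 -> 45
Final: pos=(10.217,-1.641), heading=45, 5 segment(s) drawn

Answer: 10.217 -1.641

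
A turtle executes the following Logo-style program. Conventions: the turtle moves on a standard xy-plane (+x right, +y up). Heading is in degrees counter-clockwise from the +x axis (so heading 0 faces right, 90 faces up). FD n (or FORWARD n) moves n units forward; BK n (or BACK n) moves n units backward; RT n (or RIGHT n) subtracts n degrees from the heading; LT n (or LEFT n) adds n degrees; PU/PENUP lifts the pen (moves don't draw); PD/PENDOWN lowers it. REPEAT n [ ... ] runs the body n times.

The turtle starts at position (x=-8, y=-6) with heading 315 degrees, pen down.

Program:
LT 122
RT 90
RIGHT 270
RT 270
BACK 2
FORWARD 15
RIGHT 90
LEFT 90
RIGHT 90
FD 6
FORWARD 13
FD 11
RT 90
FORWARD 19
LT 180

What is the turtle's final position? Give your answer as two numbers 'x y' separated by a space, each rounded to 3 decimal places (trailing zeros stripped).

Answer: 4.595 21.881

Derivation:
Executing turtle program step by step:
Start: pos=(-8,-6), heading=315, pen down
LT 122: heading 315 -> 77
RT 90: heading 77 -> 347
RT 270: heading 347 -> 77
RT 270: heading 77 -> 167
BK 2: (-8,-6) -> (-6.051,-6.45) [heading=167, draw]
FD 15: (-6.051,-6.45) -> (-20.667,-3.076) [heading=167, draw]
RT 90: heading 167 -> 77
LT 90: heading 77 -> 167
RT 90: heading 167 -> 77
FD 6: (-20.667,-3.076) -> (-19.317,2.771) [heading=77, draw]
FD 13: (-19.317,2.771) -> (-16.393,15.437) [heading=77, draw]
FD 11: (-16.393,15.437) -> (-13.918,26.155) [heading=77, draw]
RT 90: heading 77 -> 347
FD 19: (-13.918,26.155) -> (4.595,21.881) [heading=347, draw]
LT 180: heading 347 -> 167
Final: pos=(4.595,21.881), heading=167, 6 segment(s) drawn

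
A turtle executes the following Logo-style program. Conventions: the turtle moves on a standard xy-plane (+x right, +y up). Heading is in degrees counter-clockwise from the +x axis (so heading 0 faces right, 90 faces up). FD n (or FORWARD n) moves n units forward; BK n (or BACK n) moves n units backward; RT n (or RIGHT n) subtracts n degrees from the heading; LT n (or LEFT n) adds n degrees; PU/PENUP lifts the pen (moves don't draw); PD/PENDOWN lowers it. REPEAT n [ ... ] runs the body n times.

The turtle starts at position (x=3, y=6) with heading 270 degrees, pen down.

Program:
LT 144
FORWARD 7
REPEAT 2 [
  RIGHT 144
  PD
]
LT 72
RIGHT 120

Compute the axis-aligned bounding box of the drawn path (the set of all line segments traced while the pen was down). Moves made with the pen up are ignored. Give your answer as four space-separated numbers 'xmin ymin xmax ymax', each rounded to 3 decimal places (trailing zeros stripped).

Answer: 3 6 7.114 11.663

Derivation:
Executing turtle program step by step:
Start: pos=(3,6), heading=270, pen down
LT 144: heading 270 -> 54
FD 7: (3,6) -> (7.114,11.663) [heading=54, draw]
REPEAT 2 [
  -- iteration 1/2 --
  RT 144: heading 54 -> 270
  PD: pen down
  -- iteration 2/2 --
  RT 144: heading 270 -> 126
  PD: pen down
]
LT 72: heading 126 -> 198
RT 120: heading 198 -> 78
Final: pos=(7.114,11.663), heading=78, 1 segment(s) drawn

Segment endpoints: x in {3, 7.114}, y in {6, 11.663}
xmin=3, ymin=6, xmax=7.114, ymax=11.663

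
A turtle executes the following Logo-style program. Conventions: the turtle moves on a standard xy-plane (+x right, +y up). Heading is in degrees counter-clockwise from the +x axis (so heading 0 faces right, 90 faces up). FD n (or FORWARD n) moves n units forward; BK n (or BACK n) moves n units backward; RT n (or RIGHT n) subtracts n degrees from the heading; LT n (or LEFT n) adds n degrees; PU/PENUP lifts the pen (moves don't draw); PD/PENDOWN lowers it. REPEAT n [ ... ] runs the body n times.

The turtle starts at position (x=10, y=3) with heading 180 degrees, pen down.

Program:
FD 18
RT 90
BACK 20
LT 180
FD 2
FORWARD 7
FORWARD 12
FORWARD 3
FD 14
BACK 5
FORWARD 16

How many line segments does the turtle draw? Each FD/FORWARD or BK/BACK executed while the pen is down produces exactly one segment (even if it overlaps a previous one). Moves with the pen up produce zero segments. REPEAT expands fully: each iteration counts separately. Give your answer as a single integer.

Answer: 9

Derivation:
Executing turtle program step by step:
Start: pos=(10,3), heading=180, pen down
FD 18: (10,3) -> (-8,3) [heading=180, draw]
RT 90: heading 180 -> 90
BK 20: (-8,3) -> (-8,-17) [heading=90, draw]
LT 180: heading 90 -> 270
FD 2: (-8,-17) -> (-8,-19) [heading=270, draw]
FD 7: (-8,-19) -> (-8,-26) [heading=270, draw]
FD 12: (-8,-26) -> (-8,-38) [heading=270, draw]
FD 3: (-8,-38) -> (-8,-41) [heading=270, draw]
FD 14: (-8,-41) -> (-8,-55) [heading=270, draw]
BK 5: (-8,-55) -> (-8,-50) [heading=270, draw]
FD 16: (-8,-50) -> (-8,-66) [heading=270, draw]
Final: pos=(-8,-66), heading=270, 9 segment(s) drawn
Segments drawn: 9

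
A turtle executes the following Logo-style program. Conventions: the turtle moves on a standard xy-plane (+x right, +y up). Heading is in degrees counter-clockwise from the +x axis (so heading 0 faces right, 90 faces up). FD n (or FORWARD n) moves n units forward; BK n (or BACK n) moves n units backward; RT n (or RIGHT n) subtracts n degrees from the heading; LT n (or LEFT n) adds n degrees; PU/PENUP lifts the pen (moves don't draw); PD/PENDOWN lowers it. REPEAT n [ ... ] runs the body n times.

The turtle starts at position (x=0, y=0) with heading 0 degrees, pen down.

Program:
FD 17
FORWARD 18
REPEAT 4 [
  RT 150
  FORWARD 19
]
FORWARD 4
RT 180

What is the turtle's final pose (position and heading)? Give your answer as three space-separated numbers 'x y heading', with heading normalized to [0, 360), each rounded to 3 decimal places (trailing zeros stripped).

Executing turtle program step by step:
Start: pos=(0,0), heading=0, pen down
FD 17: (0,0) -> (17,0) [heading=0, draw]
FD 18: (17,0) -> (35,0) [heading=0, draw]
REPEAT 4 [
  -- iteration 1/4 --
  RT 150: heading 0 -> 210
  FD 19: (35,0) -> (18.546,-9.5) [heading=210, draw]
  -- iteration 2/4 --
  RT 150: heading 210 -> 60
  FD 19: (18.546,-9.5) -> (28.046,6.954) [heading=60, draw]
  -- iteration 3/4 --
  RT 150: heading 60 -> 270
  FD 19: (28.046,6.954) -> (28.046,-12.046) [heading=270, draw]
  -- iteration 4/4 --
  RT 150: heading 270 -> 120
  FD 19: (28.046,-12.046) -> (18.546,4.409) [heading=120, draw]
]
FD 4: (18.546,4.409) -> (16.546,7.873) [heading=120, draw]
RT 180: heading 120 -> 300
Final: pos=(16.546,7.873), heading=300, 7 segment(s) drawn

Answer: 16.546 7.873 300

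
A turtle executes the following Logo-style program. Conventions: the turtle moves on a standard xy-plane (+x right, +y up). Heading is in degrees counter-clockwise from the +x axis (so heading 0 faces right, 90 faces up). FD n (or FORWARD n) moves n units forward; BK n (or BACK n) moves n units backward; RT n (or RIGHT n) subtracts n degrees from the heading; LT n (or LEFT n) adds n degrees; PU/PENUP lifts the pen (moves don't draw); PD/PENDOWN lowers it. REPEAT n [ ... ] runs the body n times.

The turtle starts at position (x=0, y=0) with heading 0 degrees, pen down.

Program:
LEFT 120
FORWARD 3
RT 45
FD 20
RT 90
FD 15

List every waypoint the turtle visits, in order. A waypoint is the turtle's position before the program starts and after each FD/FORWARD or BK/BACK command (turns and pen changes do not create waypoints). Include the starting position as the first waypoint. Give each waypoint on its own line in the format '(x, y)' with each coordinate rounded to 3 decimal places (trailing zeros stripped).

Executing turtle program step by step:
Start: pos=(0,0), heading=0, pen down
LT 120: heading 0 -> 120
FD 3: (0,0) -> (-1.5,2.598) [heading=120, draw]
RT 45: heading 120 -> 75
FD 20: (-1.5,2.598) -> (3.676,21.917) [heading=75, draw]
RT 90: heading 75 -> 345
FD 15: (3.676,21.917) -> (18.165,18.034) [heading=345, draw]
Final: pos=(18.165,18.034), heading=345, 3 segment(s) drawn
Waypoints (4 total):
(0, 0)
(-1.5, 2.598)
(3.676, 21.917)
(18.165, 18.034)

Answer: (0, 0)
(-1.5, 2.598)
(3.676, 21.917)
(18.165, 18.034)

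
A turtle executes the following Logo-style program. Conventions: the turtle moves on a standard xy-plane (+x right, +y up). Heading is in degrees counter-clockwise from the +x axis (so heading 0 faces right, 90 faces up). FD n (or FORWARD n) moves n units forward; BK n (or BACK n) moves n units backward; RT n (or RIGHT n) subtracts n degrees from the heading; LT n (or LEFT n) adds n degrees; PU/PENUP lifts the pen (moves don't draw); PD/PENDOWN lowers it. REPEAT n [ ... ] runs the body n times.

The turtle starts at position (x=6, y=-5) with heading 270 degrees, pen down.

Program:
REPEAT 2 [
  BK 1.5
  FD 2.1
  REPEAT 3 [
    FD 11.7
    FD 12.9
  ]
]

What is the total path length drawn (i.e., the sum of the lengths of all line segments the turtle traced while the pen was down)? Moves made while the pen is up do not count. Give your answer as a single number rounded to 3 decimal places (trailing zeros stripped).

Answer: 154.8

Derivation:
Executing turtle program step by step:
Start: pos=(6,-5), heading=270, pen down
REPEAT 2 [
  -- iteration 1/2 --
  BK 1.5: (6,-5) -> (6,-3.5) [heading=270, draw]
  FD 2.1: (6,-3.5) -> (6,-5.6) [heading=270, draw]
  REPEAT 3 [
    -- iteration 1/3 --
    FD 11.7: (6,-5.6) -> (6,-17.3) [heading=270, draw]
    FD 12.9: (6,-17.3) -> (6,-30.2) [heading=270, draw]
    -- iteration 2/3 --
    FD 11.7: (6,-30.2) -> (6,-41.9) [heading=270, draw]
    FD 12.9: (6,-41.9) -> (6,-54.8) [heading=270, draw]
    -- iteration 3/3 --
    FD 11.7: (6,-54.8) -> (6,-66.5) [heading=270, draw]
    FD 12.9: (6,-66.5) -> (6,-79.4) [heading=270, draw]
  ]
  -- iteration 2/2 --
  BK 1.5: (6,-79.4) -> (6,-77.9) [heading=270, draw]
  FD 2.1: (6,-77.9) -> (6,-80) [heading=270, draw]
  REPEAT 3 [
    -- iteration 1/3 --
    FD 11.7: (6,-80) -> (6,-91.7) [heading=270, draw]
    FD 12.9: (6,-91.7) -> (6,-104.6) [heading=270, draw]
    -- iteration 2/3 --
    FD 11.7: (6,-104.6) -> (6,-116.3) [heading=270, draw]
    FD 12.9: (6,-116.3) -> (6,-129.2) [heading=270, draw]
    -- iteration 3/3 --
    FD 11.7: (6,-129.2) -> (6,-140.9) [heading=270, draw]
    FD 12.9: (6,-140.9) -> (6,-153.8) [heading=270, draw]
  ]
]
Final: pos=(6,-153.8), heading=270, 16 segment(s) drawn

Segment lengths:
  seg 1: (6,-5) -> (6,-3.5), length = 1.5
  seg 2: (6,-3.5) -> (6,-5.6), length = 2.1
  seg 3: (6,-5.6) -> (6,-17.3), length = 11.7
  seg 4: (6,-17.3) -> (6,-30.2), length = 12.9
  seg 5: (6,-30.2) -> (6,-41.9), length = 11.7
  seg 6: (6,-41.9) -> (6,-54.8), length = 12.9
  seg 7: (6,-54.8) -> (6,-66.5), length = 11.7
  seg 8: (6,-66.5) -> (6,-79.4), length = 12.9
  seg 9: (6,-79.4) -> (6,-77.9), length = 1.5
  seg 10: (6,-77.9) -> (6,-80), length = 2.1
  seg 11: (6,-80) -> (6,-91.7), length = 11.7
  seg 12: (6,-91.7) -> (6,-104.6), length = 12.9
  seg 13: (6,-104.6) -> (6,-116.3), length = 11.7
  seg 14: (6,-116.3) -> (6,-129.2), length = 12.9
  seg 15: (6,-129.2) -> (6,-140.9), length = 11.7
  seg 16: (6,-140.9) -> (6,-153.8), length = 12.9
Total = 154.8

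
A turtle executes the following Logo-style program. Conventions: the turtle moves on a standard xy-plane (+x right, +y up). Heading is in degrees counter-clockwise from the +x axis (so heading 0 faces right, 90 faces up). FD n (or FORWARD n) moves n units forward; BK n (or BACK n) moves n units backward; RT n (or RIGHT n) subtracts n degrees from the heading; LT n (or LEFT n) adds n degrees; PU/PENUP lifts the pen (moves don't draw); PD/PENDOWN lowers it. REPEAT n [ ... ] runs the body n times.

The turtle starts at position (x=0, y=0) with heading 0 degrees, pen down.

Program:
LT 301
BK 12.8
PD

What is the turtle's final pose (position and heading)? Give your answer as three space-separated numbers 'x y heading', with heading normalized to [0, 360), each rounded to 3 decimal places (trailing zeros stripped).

Executing turtle program step by step:
Start: pos=(0,0), heading=0, pen down
LT 301: heading 0 -> 301
BK 12.8: (0,0) -> (-6.592,10.972) [heading=301, draw]
PD: pen down
Final: pos=(-6.592,10.972), heading=301, 1 segment(s) drawn

Answer: -6.592 10.972 301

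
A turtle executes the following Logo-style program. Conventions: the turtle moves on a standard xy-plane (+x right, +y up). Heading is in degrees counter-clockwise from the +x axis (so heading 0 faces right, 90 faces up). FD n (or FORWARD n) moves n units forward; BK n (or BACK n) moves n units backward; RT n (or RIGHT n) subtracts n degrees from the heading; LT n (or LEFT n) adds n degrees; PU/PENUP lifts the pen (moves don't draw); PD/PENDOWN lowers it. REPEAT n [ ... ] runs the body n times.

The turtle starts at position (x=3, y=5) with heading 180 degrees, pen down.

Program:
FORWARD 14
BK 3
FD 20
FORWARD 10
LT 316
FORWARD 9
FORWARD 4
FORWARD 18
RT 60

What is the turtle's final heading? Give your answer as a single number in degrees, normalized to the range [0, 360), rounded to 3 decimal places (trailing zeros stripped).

Executing turtle program step by step:
Start: pos=(3,5), heading=180, pen down
FD 14: (3,5) -> (-11,5) [heading=180, draw]
BK 3: (-11,5) -> (-8,5) [heading=180, draw]
FD 20: (-8,5) -> (-28,5) [heading=180, draw]
FD 10: (-28,5) -> (-38,5) [heading=180, draw]
LT 316: heading 180 -> 136
FD 9: (-38,5) -> (-44.474,11.252) [heading=136, draw]
FD 4: (-44.474,11.252) -> (-47.351,14.031) [heading=136, draw]
FD 18: (-47.351,14.031) -> (-60.3,26.534) [heading=136, draw]
RT 60: heading 136 -> 76
Final: pos=(-60.3,26.534), heading=76, 7 segment(s) drawn

Answer: 76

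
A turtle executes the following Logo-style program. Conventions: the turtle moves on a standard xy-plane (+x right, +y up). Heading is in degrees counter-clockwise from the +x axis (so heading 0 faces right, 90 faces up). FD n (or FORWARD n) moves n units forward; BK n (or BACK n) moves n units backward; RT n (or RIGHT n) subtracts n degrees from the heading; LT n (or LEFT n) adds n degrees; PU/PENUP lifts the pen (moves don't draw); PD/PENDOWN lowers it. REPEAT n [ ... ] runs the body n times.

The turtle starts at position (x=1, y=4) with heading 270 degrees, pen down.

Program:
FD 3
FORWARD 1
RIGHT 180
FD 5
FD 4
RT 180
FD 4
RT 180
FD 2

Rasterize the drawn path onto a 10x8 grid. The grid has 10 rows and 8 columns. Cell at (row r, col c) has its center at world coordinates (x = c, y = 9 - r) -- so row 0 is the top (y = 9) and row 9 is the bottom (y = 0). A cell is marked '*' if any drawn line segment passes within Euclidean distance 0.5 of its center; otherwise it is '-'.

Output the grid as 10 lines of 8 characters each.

Segment 0: (1,4) -> (1,1)
Segment 1: (1,1) -> (1,0)
Segment 2: (1,0) -> (1,5)
Segment 3: (1,5) -> (1,9)
Segment 4: (1,9) -> (1,5)
Segment 5: (1,5) -> (1,7)

Answer: -*------
-*------
-*------
-*------
-*------
-*------
-*------
-*------
-*------
-*------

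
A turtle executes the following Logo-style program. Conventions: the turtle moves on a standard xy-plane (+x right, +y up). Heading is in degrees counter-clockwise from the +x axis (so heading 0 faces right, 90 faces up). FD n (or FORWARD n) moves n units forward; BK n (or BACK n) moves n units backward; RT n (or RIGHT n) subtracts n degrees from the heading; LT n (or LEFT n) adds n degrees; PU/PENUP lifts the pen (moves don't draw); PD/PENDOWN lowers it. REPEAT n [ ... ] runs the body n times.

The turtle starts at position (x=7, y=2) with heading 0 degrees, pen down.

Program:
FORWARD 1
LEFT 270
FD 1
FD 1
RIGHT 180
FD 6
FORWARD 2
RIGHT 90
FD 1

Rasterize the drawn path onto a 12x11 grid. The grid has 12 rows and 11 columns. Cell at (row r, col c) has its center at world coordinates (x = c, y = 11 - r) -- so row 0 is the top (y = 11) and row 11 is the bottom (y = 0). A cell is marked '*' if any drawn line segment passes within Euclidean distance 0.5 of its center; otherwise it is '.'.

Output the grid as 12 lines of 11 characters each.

Answer: ...........
...........
...........
........**.
........*..
........*..
........*..
........*..
........*..
.......**..
........*..
........*..

Derivation:
Segment 0: (7,2) -> (8,2)
Segment 1: (8,2) -> (8,1)
Segment 2: (8,1) -> (8,0)
Segment 3: (8,0) -> (8,6)
Segment 4: (8,6) -> (8,8)
Segment 5: (8,8) -> (9,8)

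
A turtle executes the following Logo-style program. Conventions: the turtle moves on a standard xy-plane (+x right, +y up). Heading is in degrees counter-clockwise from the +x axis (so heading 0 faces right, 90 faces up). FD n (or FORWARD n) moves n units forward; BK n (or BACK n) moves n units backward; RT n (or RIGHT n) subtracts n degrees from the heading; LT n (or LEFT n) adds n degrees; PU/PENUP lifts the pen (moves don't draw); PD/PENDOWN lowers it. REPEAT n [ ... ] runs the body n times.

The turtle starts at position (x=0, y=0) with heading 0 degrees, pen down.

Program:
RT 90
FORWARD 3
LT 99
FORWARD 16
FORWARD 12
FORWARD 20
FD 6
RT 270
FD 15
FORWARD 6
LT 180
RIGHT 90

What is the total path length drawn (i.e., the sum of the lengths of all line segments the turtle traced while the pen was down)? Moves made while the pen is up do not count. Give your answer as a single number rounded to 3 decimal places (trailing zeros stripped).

Answer: 78

Derivation:
Executing turtle program step by step:
Start: pos=(0,0), heading=0, pen down
RT 90: heading 0 -> 270
FD 3: (0,0) -> (0,-3) [heading=270, draw]
LT 99: heading 270 -> 9
FD 16: (0,-3) -> (15.803,-0.497) [heading=9, draw]
FD 12: (15.803,-0.497) -> (27.655,1.38) [heading=9, draw]
FD 20: (27.655,1.38) -> (47.409,4.509) [heading=9, draw]
FD 6: (47.409,4.509) -> (53.335,5.447) [heading=9, draw]
RT 270: heading 9 -> 99
FD 15: (53.335,5.447) -> (50.989,20.263) [heading=99, draw]
FD 6: (50.989,20.263) -> (50.05,26.189) [heading=99, draw]
LT 180: heading 99 -> 279
RT 90: heading 279 -> 189
Final: pos=(50.05,26.189), heading=189, 7 segment(s) drawn

Segment lengths:
  seg 1: (0,0) -> (0,-3), length = 3
  seg 2: (0,-3) -> (15.803,-0.497), length = 16
  seg 3: (15.803,-0.497) -> (27.655,1.38), length = 12
  seg 4: (27.655,1.38) -> (47.409,4.509), length = 20
  seg 5: (47.409,4.509) -> (53.335,5.447), length = 6
  seg 6: (53.335,5.447) -> (50.989,20.263), length = 15
  seg 7: (50.989,20.263) -> (50.05,26.189), length = 6
Total = 78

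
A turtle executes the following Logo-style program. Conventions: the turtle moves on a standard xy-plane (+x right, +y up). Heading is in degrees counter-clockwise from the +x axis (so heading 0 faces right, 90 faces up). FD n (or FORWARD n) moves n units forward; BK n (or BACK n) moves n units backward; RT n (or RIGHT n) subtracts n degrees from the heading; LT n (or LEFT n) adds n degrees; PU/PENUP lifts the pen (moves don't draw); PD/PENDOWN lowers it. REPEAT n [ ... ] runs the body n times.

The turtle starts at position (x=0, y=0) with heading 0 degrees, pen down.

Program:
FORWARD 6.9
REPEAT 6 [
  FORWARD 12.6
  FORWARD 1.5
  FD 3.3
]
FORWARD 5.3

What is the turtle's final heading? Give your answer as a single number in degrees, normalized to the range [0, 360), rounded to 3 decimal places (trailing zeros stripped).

Answer: 0

Derivation:
Executing turtle program step by step:
Start: pos=(0,0), heading=0, pen down
FD 6.9: (0,0) -> (6.9,0) [heading=0, draw]
REPEAT 6 [
  -- iteration 1/6 --
  FD 12.6: (6.9,0) -> (19.5,0) [heading=0, draw]
  FD 1.5: (19.5,0) -> (21,0) [heading=0, draw]
  FD 3.3: (21,0) -> (24.3,0) [heading=0, draw]
  -- iteration 2/6 --
  FD 12.6: (24.3,0) -> (36.9,0) [heading=0, draw]
  FD 1.5: (36.9,0) -> (38.4,0) [heading=0, draw]
  FD 3.3: (38.4,0) -> (41.7,0) [heading=0, draw]
  -- iteration 3/6 --
  FD 12.6: (41.7,0) -> (54.3,0) [heading=0, draw]
  FD 1.5: (54.3,0) -> (55.8,0) [heading=0, draw]
  FD 3.3: (55.8,0) -> (59.1,0) [heading=0, draw]
  -- iteration 4/6 --
  FD 12.6: (59.1,0) -> (71.7,0) [heading=0, draw]
  FD 1.5: (71.7,0) -> (73.2,0) [heading=0, draw]
  FD 3.3: (73.2,0) -> (76.5,0) [heading=0, draw]
  -- iteration 5/6 --
  FD 12.6: (76.5,0) -> (89.1,0) [heading=0, draw]
  FD 1.5: (89.1,0) -> (90.6,0) [heading=0, draw]
  FD 3.3: (90.6,0) -> (93.9,0) [heading=0, draw]
  -- iteration 6/6 --
  FD 12.6: (93.9,0) -> (106.5,0) [heading=0, draw]
  FD 1.5: (106.5,0) -> (108,0) [heading=0, draw]
  FD 3.3: (108,0) -> (111.3,0) [heading=0, draw]
]
FD 5.3: (111.3,0) -> (116.6,0) [heading=0, draw]
Final: pos=(116.6,0), heading=0, 20 segment(s) drawn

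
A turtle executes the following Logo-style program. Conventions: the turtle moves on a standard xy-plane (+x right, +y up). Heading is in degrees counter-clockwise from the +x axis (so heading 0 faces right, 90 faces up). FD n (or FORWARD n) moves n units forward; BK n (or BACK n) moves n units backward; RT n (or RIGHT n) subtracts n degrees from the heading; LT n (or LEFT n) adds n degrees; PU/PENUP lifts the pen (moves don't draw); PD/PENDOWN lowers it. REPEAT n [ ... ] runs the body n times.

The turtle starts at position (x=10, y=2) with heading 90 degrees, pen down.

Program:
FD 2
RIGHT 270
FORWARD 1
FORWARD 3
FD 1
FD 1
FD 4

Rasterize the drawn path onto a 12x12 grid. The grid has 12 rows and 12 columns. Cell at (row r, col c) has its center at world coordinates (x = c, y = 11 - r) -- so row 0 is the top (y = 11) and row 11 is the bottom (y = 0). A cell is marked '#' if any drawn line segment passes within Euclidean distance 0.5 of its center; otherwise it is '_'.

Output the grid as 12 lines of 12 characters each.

Answer: ____________
____________
____________
____________
____________
____________
____________
###########_
__________#_
__________#_
____________
____________

Derivation:
Segment 0: (10,2) -> (10,4)
Segment 1: (10,4) -> (9,4)
Segment 2: (9,4) -> (6,4)
Segment 3: (6,4) -> (5,4)
Segment 4: (5,4) -> (4,4)
Segment 5: (4,4) -> (0,4)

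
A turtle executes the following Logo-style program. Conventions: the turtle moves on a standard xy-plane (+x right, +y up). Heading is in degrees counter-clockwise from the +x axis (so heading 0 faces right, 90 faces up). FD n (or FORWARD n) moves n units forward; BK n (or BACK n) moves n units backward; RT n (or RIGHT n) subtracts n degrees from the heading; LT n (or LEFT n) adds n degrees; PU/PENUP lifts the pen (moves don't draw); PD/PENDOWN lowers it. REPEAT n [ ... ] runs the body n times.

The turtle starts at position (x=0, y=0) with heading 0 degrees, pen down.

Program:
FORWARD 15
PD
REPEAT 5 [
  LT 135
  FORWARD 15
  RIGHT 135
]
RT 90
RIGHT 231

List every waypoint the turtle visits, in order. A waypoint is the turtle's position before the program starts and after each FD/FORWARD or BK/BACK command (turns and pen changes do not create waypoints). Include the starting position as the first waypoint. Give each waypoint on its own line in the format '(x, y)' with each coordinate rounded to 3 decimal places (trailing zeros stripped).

Executing turtle program step by step:
Start: pos=(0,0), heading=0, pen down
FD 15: (0,0) -> (15,0) [heading=0, draw]
PD: pen down
REPEAT 5 [
  -- iteration 1/5 --
  LT 135: heading 0 -> 135
  FD 15: (15,0) -> (4.393,10.607) [heading=135, draw]
  RT 135: heading 135 -> 0
  -- iteration 2/5 --
  LT 135: heading 0 -> 135
  FD 15: (4.393,10.607) -> (-6.213,21.213) [heading=135, draw]
  RT 135: heading 135 -> 0
  -- iteration 3/5 --
  LT 135: heading 0 -> 135
  FD 15: (-6.213,21.213) -> (-16.82,31.82) [heading=135, draw]
  RT 135: heading 135 -> 0
  -- iteration 4/5 --
  LT 135: heading 0 -> 135
  FD 15: (-16.82,31.82) -> (-27.426,42.426) [heading=135, draw]
  RT 135: heading 135 -> 0
  -- iteration 5/5 --
  LT 135: heading 0 -> 135
  FD 15: (-27.426,42.426) -> (-38.033,53.033) [heading=135, draw]
  RT 135: heading 135 -> 0
]
RT 90: heading 0 -> 270
RT 231: heading 270 -> 39
Final: pos=(-38.033,53.033), heading=39, 6 segment(s) drawn
Waypoints (7 total):
(0, 0)
(15, 0)
(4.393, 10.607)
(-6.213, 21.213)
(-16.82, 31.82)
(-27.426, 42.426)
(-38.033, 53.033)

Answer: (0, 0)
(15, 0)
(4.393, 10.607)
(-6.213, 21.213)
(-16.82, 31.82)
(-27.426, 42.426)
(-38.033, 53.033)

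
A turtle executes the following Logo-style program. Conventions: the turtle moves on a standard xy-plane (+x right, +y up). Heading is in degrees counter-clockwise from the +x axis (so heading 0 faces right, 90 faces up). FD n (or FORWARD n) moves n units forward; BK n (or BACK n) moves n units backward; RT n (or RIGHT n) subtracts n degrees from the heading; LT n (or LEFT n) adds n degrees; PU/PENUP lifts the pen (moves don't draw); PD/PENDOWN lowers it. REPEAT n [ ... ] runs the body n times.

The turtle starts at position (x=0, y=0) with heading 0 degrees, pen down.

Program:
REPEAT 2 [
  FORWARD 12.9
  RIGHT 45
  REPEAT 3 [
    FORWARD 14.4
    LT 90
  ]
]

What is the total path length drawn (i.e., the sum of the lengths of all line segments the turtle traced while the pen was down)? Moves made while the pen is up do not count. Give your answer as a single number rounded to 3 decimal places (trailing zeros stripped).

Answer: 112.2

Derivation:
Executing turtle program step by step:
Start: pos=(0,0), heading=0, pen down
REPEAT 2 [
  -- iteration 1/2 --
  FD 12.9: (0,0) -> (12.9,0) [heading=0, draw]
  RT 45: heading 0 -> 315
  REPEAT 3 [
    -- iteration 1/3 --
    FD 14.4: (12.9,0) -> (23.082,-10.182) [heading=315, draw]
    LT 90: heading 315 -> 45
    -- iteration 2/3 --
    FD 14.4: (23.082,-10.182) -> (33.265,0) [heading=45, draw]
    LT 90: heading 45 -> 135
    -- iteration 3/3 --
    FD 14.4: (33.265,0) -> (23.082,10.182) [heading=135, draw]
    LT 90: heading 135 -> 225
  ]
  -- iteration 2/2 --
  FD 12.9: (23.082,10.182) -> (13.961,1.061) [heading=225, draw]
  RT 45: heading 225 -> 180
  REPEAT 3 [
    -- iteration 1/3 --
    FD 14.4: (13.961,1.061) -> (-0.439,1.061) [heading=180, draw]
    LT 90: heading 180 -> 270
    -- iteration 2/3 --
    FD 14.4: (-0.439,1.061) -> (-0.439,-13.339) [heading=270, draw]
    LT 90: heading 270 -> 0
    -- iteration 3/3 --
    FD 14.4: (-0.439,-13.339) -> (13.961,-13.339) [heading=0, draw]
    LT 90: heading 0 -> 90
  ]
]
Final: pos=(13.961,-13.339), heading=90, 8 segment(s) drawn

Segment lengths:
  seg 1: (0,0) -> (12.9,0), length = 12.9
  seg 2: (12.9,0) -> (23.082,-10.182), length = 14.4
  seg 3: (23.082,-10.182) -> (33.265,0), length = 14.4
  seg 4: (33.265,0) -> (23.082,10.182), length = 14.4
  seg 5: (23.082,10.182) -> (13.961,1.061), length = 12.9
  seg 6: (13.961,1.061) -> (-0.439,1.061), length = 14.4
  seg 7: (-0.439,1.061) -> (-0.439,-13.339), length = 14.4
  seg 8: (-0.439,-13.339) -> (13.961,-13.339), length = 14.4
Total = 112.2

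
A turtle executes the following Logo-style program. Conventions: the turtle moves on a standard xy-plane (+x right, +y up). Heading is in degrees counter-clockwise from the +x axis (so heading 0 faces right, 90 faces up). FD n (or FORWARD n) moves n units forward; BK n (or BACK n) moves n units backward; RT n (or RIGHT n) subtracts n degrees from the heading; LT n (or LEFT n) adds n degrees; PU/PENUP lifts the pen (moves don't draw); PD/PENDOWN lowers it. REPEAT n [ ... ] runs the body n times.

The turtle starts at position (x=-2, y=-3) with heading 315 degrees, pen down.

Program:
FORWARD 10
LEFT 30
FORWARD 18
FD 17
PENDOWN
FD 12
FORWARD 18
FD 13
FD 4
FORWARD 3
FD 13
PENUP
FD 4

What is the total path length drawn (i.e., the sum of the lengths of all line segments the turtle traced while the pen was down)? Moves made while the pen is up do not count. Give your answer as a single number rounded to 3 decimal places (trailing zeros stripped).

Executing turtle program step by step:
Start: pos=(-2,-3), heading=315, pen down
FD 10: (-2,-3) -> (5.071,-10.071) [heading=315, draw]
LT 30: heading 315 -> 345
FD 18: (5.071,-10.071) -> (22.458,-14.73) [heading=345, draw]
FD 17: (22.458,-14.73) -> (38.878,-19.13) [heading=345, draw]
PD: pen down
FD 12: (38.878,-19.13) -> (50.47,-22.236) [heading=345, draw]
FD 18: (50.47,-22.236) -> (67.856,-26.894) [heading=345, draw]
FD 13: (67.856,-26.894) -> (80.413,-30.259) [heading=345, draw]
FD 4: (80.413,-30.259) -> (84.277,-31.294) [heading=345, draw]
FD 3: (84.277,-31.294) -> (87.175,-32.071) [heading=345, draw]
FD 13: (87.175,-32.071) -> (99.732,-35.435) [heading=345, draw]
PU: pen up
FD 4: (99.732,-35.435) -> (103.596,-36.471) [heading=345, move]
Final: pos=(103.596,-36.471), heading=345, 9 segment(s) drawn

Segment lengths:
  seg 1: (-2,-3) -> (5.071,-10.071), length = 10
  seg 2: (5.071,-10.071) -> (22.458,-14.73), length = 18
  seg 3: (22.458,-14.73) -> (38.878,-19.13), length = 17
  seg 4: (38.878,-19.13) -> (50.47,-22.236), length = 12
  seg 5: (50.47,-22.236) -> (67.856,-26.894), length = 18
  seg 6: (67.856,-26.894) -> (80.413,-30.259), length = 13
  seg 7: (80.413,-30.259) -> (84.277,-31.294), length = 4
  seg 8: (84.277,-31.294) -> (87.175,-32.071), length = 3
  seg 9: (87.175,-32.071) -> (99.732,-35.435), length = 13
Total = 108

Answer: 108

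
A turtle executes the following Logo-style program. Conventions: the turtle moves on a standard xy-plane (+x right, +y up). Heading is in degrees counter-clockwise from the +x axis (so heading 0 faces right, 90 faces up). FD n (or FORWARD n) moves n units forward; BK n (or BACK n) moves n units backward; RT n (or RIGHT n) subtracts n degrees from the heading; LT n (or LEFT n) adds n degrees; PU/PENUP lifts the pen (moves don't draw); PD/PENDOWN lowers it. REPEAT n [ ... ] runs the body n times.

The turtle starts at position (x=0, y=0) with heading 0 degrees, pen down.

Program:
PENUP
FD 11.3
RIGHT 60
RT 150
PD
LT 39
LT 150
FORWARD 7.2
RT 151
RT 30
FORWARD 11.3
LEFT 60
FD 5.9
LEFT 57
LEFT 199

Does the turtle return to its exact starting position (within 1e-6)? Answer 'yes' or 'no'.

Answer: no

Derivation:
Executing turtle program step by step:
Start: pos=(0,0), heading=0, pen down
PU: pen up
FD 11.3: (0,0) -> (11.3,0) [heading=0, move]
RT 60: heading 0 -> 300
RT 150: heading 300 -> 150
PD: pen down
LT 39: heading 150 -> 189
LT 150: heading 189 -> 339
FD 7.2: (11.3,0) -> (18.022,-2.58) [heading=339, draw]
RT 151: heading 339 -> 188
RT 30: heading 188 -> 158
FD 11.3: (18.022,-2.58) -> (7.545,1.653) [heading=158, draw]
LT 60: heading 158 -> 218
FD 5.9: (7.545,1.653) -> (2.895,-1.98) [heading=218, draw]
LT 57: heading 218 -> 275
LT 199: heading 275 -> 114
Final: pos=(2.895,-1.98), heading=114, 3 segment(s) drawn

Start position: (0, 0)
Final position: (2.895, -1.98)
Distance = 3.507; >= 1e-6 -> NOT closed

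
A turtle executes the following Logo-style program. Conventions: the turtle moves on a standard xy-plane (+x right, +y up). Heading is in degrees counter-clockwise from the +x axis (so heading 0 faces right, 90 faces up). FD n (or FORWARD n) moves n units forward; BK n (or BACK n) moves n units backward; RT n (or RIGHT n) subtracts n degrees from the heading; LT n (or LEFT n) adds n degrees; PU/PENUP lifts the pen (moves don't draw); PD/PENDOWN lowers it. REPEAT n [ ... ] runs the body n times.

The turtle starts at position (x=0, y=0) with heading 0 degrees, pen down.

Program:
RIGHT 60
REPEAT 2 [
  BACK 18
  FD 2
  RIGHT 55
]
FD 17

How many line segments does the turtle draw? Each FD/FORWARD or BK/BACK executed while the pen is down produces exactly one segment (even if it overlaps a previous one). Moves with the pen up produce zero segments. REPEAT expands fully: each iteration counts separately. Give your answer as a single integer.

Answer: 5

Derivation:
Executing turtle program step by step:
Start: pos=(0,0), heading=0, pen down
RT 60: heading 0 -> 300
REPEAT 2 [
  -- iteration 1/2 --
  BK 18: (0,0) -> (-9,15.588) [heading=300, draw]
  FD 2: (-9,15.588) -> (-8,13.856) [heading=300, draw]
  RT 55: heading 300 -> 245
  -- iteration 2/2 --
  BK 18: (-8,13.856) -> (-0.393,30.17) [heading=245, draw]
  FD 2: (-0.393,30.17) -> (-1.238,28.357) [heading=245, draw]
  RT 55: heading 245 -> 190
]
FD 17: (-1.238,28.357) -> (-17.98,25.405) [heading=190, draw]
Final: pos=(-17.98,25.405), heading=190, 5 segment(s) drawn
Segments drawn: 5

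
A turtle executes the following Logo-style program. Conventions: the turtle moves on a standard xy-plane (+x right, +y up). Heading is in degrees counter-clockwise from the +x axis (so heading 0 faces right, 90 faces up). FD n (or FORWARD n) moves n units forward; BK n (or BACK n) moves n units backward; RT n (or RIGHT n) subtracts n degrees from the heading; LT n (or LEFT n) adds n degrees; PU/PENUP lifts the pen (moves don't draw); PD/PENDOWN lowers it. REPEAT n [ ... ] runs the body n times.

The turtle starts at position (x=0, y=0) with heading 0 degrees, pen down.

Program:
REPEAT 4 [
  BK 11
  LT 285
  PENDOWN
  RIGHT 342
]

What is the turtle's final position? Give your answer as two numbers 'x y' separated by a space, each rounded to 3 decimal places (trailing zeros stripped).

Answer: -1.652 20.995

Derivation:
Executing turtle program step by step:
Start: pos=(0,0), heading=0, pen down
REPEAT 4 [
  -- iteration 1/4 --
  BK 11: (0,0) -> (-11,0) [heading=0, draw]
  LT 285: heading 0 -> 285
  PD: pen down
  RT 342: heading 285 -> 303
  -- iteration 2/4 --
  BK 11: (-11,0) -> (-16.991,9.225) [heading=303, draw]
  LT 285: heading 303 -> 228
  PD: pen down
  RT 342: heading 228 -> 246
  -- iteration 3/4 --
  BK 11: (-16.991,9.225) -> (-12.517,19.274) [heading=246, draw]
  LT 285: heading 246 -> 171
  PD: pen down
  RT 342: heading 171 -> 189
  -- iteration 4/4 --
  BK 11: (-12.517,19.274) -> (-1.652,20.995) [heading=189, draw]
  LT 285: heading 189 -> 114
  PD: pen down
  RT 342: heading 114 -> 132
]
Final: pos=(-1.652,20.995), heading=132, 4 segment(s) drawn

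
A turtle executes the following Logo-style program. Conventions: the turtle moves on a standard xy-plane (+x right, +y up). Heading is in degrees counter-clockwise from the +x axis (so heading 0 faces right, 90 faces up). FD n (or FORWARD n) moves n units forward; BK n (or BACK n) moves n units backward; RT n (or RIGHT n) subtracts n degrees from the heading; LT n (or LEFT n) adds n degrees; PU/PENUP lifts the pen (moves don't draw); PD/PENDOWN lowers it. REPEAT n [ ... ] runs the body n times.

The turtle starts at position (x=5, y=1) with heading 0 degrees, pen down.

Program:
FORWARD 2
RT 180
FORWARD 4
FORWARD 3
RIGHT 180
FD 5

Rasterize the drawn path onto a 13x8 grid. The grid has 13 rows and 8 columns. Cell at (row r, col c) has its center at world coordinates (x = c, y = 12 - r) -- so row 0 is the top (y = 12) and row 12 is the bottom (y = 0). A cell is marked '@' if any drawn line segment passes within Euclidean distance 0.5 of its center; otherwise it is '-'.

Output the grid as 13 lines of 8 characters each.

Answer: --------
--------
--------
--------
--------
--------
--------
--------
--------
--------
--------
@@@@@@@@
--------

Derivation:
Segment 0: (5,1) -> (7,1)
Segment 1: (7,1) -> (3,1)
Segment 2: (3,1) -> (0,1)
Segment 3: (0,1) -> (5,1)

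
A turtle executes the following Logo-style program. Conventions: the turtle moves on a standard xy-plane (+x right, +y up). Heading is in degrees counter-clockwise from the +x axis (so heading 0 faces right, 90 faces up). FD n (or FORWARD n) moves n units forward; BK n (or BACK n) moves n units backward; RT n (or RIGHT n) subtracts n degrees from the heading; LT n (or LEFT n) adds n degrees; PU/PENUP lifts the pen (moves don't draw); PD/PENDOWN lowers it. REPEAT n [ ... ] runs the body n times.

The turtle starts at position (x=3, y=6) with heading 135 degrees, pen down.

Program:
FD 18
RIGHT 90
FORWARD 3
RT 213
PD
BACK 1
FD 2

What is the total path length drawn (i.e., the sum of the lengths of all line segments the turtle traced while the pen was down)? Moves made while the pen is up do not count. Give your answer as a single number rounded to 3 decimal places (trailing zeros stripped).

Executing turtle program step by step:
Start: pos=(3,6), heading=135, pen down
FD 18: (3,6) -> (-9.728,18.728) [heading=135, draw]
RT 90: heading 135 -> 45
FD 3: (-9.728,18.728) -> (-7.607,20.849) [heading=45, draw]
RT 213: heading 45 -> 192
PD: pen down
BK 1: (-7.607,20.849) -> (-6.628,21.057) [heading=192, draw]
FD 2: (-6.628,21.057) -> (-8.585,20.641) [heading=192, draw]
Final: pos=(-8.585,20.641), heading=192, 4 segment(s) drawn

Segment lengths:
  seg 1: (3,6) -> (-9.728,18.728), length = 18
  seg 2: (-9.728,18.728) -> (-7.607,20.849), length = 3
  seg 3: (-7.607,20.849) -> (-6.628,21.057), length = 1
  seg 4: (-6.628,21.057) -> (-8.585,20.641), length = 2
Total = 24

Answer: 24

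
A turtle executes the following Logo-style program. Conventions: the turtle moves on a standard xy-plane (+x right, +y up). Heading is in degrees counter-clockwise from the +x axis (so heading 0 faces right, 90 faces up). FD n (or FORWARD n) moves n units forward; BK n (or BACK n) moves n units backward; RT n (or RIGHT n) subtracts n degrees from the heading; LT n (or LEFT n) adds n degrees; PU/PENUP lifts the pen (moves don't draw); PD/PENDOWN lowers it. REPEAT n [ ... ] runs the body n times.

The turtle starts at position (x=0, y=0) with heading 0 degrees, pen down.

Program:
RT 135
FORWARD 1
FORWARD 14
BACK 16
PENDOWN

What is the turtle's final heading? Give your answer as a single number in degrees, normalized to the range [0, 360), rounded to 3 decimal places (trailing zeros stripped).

Answer: 225

Derivation:
Executing turtle program step by step:
Start: pos=(0,0), heading=0, pen down
RT 135: heading 0 -> 225
FD 1: (0,0) -> (-0.707,-0.707) [heading=225, draw]
FD 14: (-0.707,-0.707) -> (-10.607,-10.607) [heading=225, draw]
BK 16: (-10.607,-10.607) -> (0.707,0.707) [heading=225, draw]
PD: pen down
Final: pos=(0.707,0.707), heading=225, 3 segment(s) drawn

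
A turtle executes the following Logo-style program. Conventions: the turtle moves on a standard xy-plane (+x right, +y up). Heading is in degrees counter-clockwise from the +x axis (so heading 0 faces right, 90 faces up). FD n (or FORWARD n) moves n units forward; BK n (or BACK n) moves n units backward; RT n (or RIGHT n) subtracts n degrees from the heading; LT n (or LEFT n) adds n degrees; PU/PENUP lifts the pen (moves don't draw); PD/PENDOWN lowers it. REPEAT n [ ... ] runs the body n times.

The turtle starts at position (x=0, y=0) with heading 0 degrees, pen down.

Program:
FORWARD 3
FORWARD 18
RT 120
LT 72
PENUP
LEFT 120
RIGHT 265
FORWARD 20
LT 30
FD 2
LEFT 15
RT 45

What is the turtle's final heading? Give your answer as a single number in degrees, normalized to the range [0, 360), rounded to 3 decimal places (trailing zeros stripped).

Executing turtle program step by step:
Start: pos=(0,0), heading=0, pen down
FD 3: (0,0) -> (3,0) [heading=0, draw]
FD 18: (3,0) -> (21,0) [heading=0, draw]
RT 120: heading 0 -> 240
LT 72: heading 240 -> 312
PU: pen up
LT 120: heading 312 -> 72
RT 265: heading 72 -> 167
FD 20: (21,0) -> (1.513,4.499) [heading=167, move]
LT 30: heading 167 -> 197
FD 2: (1.513,4.499) -> (-0.4,3.914) [heading=197, move]
LT 15: heading 197 -> 212
RT 45: heading 212 -> 167
Final: pos=(-0.4,3.914), heading=167, 2 segment(s) drawn

Answer: 167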